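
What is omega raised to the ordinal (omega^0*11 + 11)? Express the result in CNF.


omega^(omega^0*11 + 11):
omega^0 = 1, so the exponent is 11 + 11 = 22 (finite ordinal addition).
Result = omega^22, already a single CNF term.

omega^22


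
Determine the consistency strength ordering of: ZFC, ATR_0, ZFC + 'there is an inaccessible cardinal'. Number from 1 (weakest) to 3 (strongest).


Ordering by consistency strength:
1. ATR_0
2. ZFC
3. ZFC + 'there is an inaccessible cardinal'


ZFC=2, ATR_0=1, ZFC + 'there is an inaccessible cardinal'=3


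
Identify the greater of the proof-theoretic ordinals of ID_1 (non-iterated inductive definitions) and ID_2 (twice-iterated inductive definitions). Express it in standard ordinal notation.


Proof-theoretic ordinal of ID_1 (non-iterated inductive definitions): psi_0(epsilon_{Omega+1})
Proof-theoretic ordinal of ID_2 (twice-iterated inductive definitions): psi_0(epsilon_{Omega_2+1})
Comparing: psi_0(epsilon_{Omega+1}) < psi_0(epsilon_{Omega_2+1}).
The larger ordinal is psi_0(epsilon_{Omega_2+1}) (from ID_2 (twice-iterated inductive definitions)).

psi_0(epsilon_{Omega_2+1})


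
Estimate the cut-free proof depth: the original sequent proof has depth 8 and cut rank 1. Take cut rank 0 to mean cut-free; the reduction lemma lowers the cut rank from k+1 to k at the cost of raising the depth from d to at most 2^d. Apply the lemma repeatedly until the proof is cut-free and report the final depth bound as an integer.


Each rank reduction sends depth d to at most 2^d; cut rank r needs r reductions.
2_0(8) = 8
2_1(8) = 2^8 = 256
Cut-free depth bound = 256

256


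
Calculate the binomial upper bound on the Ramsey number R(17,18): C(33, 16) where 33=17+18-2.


R(17,18) <= C(17+18-2, 17-1) = C(33, 16)
C(33, 16) = 33! / (16! * 17!)
= 1166803110

1166803110


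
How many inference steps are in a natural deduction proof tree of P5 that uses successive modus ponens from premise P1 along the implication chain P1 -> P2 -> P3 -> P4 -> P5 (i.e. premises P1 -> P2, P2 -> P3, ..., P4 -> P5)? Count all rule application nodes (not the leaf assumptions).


We have a chain: P1 -> P2 -> P3 -> P4 -> P5.
Each modus ponens application produces the next variable.
The chain has 5 propositions, so 5-1 = 4 modus ponens steps.
Total inference nodes = 4

4


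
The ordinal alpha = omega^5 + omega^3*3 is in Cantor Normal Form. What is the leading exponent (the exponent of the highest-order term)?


CNF: omega^5 + omega^3*3
The leading term is omega^5, which has exponent 5.

5


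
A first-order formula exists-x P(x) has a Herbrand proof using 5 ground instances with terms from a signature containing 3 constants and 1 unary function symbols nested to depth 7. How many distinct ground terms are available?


Herbrand terms by depth:
Depth 0: 3 constants
Depth 1: 3 new terms (running total: 6)
Depth 2: 3 new terms (running total: 9)
Depth 3: 3 new terms (running total: 12)
Depth 4: 3 new terms (running total: 15)
Depth 5: 3 new terms (running total: 18)
Depth 6: 3 new terms (running total: 21)
Depth 7: 3 new terms (running total: 24)
Total distinct ground terms = 24

24


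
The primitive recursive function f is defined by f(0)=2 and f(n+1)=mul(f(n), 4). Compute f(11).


f(0) = 2
f(1) = mul(f(0), 4) = mul(2, 4) = 8
f(2) = mul(f(1), 4) = mul(8, 4) = 32
f(3) = mul(f(2), 4) = mul(32, 4) = 128
f(4) = mul(f(3), 4) = mul(128, 4) = 512
f(5) = mul(f(4), 4) = mul(512, 4) = 2048
f(6) = mul(f(5), 4) = mul(2048, 4) = 8192
f(7) = mul(f(6), 4) = mul(8192, 4) = 32768
f(8) = mul(f(7), 4) = mul(32768, 4) = 131072
f(9) = mul(f(8), 4) = mul(131072, 4) = 524288
f(10) = mul(f(9), 4) = mul(524288, 4) = 2097152
f(11) = mul(f(10), 4) = mul(2097152, 4) = 8388608


8388608


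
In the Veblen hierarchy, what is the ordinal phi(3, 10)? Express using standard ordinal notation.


phi(3, 10):
phi(3, beta) = eta_beta (the beta-th eta number, fixed point of zeta).
phi(3, 10) = eta_10

eta_10


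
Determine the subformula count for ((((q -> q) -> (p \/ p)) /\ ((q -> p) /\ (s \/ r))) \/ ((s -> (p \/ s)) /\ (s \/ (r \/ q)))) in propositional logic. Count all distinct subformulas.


Formula: ((((q -> q) -> (p \/ p)) /\ ((q -> p) /\ (s \/ r))) \/ ((s -> (p \/ s)) /\ (s \/ (r \/ q))))
Subformulas found:
  1. r
  2. q
  3. s
  4. p
  5. (p \/ p)
  6. (s \/ r)
  7. (q -> p)
  8. (r \/ q)
  9. (q -> q)
  10. (p \/ s)
  11. (s \/ (r \/ q))
  12. (s -> (p \/ s))
  13. ((q -> p) /\ (s \/ r))
  14. ((q -> q) -> (p \/ p))
  15. ((s -> (p \/ s)) /\ (s \/ (r \/ q)))
  16. (((q -> q) -> (p \/ p)) /\ ((q -> p) /\ (s \/ r)))
  17. ((((q -> q) -> (p \/ p)) /\ ((q -> p) /\ (s \/ r))) \/ ((s -> (p \/ s)) /\ (s \/ (r \/ q))))
Total distinct subformulas = 17

17


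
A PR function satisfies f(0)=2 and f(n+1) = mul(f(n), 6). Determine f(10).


f(0) = 2
f(1) = mul(f(0), 6) = mul(2, 6) = 12
f(2) = mul(f(1), 6) = mul(12, 6) = 72
f(3) = mul(f(2), 6) = mul(72, 6) = 432
f(4) = mul(f(3), 6) = mul(432, 6) = 2592
f(5) = mul(f(4), 6) = mul(2592, 6) = 15552
f(6) = mul(f(5), 6) = mul(15552, 6) = 93312
f(7) = mul(f(6), 6) = mul(93312, 6) = 559872
f(8) = mul(f(7), 6) = mul(559872, 6) = 3359232
f(9) = mul(f(8), 6) = mul(3359232, 6) = 20155392
f(10) = mul(f(9), 6) = mul(20155392, 6) = 120932352


120932352


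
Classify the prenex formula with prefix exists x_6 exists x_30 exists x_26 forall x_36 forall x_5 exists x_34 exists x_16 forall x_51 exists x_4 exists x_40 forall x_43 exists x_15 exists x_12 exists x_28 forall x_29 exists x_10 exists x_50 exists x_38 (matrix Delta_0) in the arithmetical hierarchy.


Leading quantifier is exists, so the class is Sigma.
Number of quantifier blocks = alternations + 1 = 8 + 1 = 9.
Classification: Sigma_9

Sigma_9


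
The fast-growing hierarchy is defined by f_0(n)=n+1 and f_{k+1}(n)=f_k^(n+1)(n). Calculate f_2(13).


f_2(13) = f_1^14(13)
f_1(m) = 2m + 1.
Iterating: f_1^k(n) = 2^k*(n+1) - 1.
f_2(13) = 2^14*(13+1) - 1 = 16384*14 - 1 = 229375

229375


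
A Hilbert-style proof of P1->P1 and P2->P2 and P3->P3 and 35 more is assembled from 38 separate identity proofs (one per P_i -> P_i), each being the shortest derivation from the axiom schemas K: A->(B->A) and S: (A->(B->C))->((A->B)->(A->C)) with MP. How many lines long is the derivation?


The shortest proof of A->A from K and S in the Hilbert calculus has exactly 5 lines:
(1) K instance A->((A->A)->A), (2) S instance, (3) MP on 1,2, (4) K instance A->(A->A), (5) MP on 3,4.
For 38 independent identities: 38 * 5 = 190 lines total.

190


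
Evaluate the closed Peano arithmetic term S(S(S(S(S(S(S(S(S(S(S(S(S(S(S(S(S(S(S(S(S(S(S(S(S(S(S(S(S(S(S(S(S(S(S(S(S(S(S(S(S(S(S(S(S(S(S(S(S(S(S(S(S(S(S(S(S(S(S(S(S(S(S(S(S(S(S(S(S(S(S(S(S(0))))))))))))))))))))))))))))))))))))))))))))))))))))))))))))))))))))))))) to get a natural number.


Counting successors applied to 0:
73 applications of S to 0 = 73

73


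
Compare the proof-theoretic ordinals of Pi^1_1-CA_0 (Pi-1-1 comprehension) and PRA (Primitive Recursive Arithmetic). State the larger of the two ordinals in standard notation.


Proof-theoretic ordinal of Pi^1_1-CA_0 (Pi-1-1 comprehension): psi_0(Omega_omega)
Proof-theoretic ordinal of PRA (Primitive Recursive Arithmetic): omega^omega
Comparing: omega^omega < psi_0(Omega_omega).
The larger ordinal is psi_0(Omega_omega) (from Pi^1_1-CA_0 (Pi-1-1 comprehension)).

psi_0(Omega_omega)


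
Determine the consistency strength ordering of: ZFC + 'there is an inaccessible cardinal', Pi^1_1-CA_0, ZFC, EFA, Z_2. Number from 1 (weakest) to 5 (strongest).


Ordering by consistency strength:
1. EFA
2. Pi^1_1-CA_0
3. Z_2
4. ZFC
5. ZFC + 'there is an inaccessible cardinal'


ZFC + 'there is an inaccessible cardinal'=5, Pi^1_1-CA_0=2, ZFC=4, EFA=1, Z_2=3


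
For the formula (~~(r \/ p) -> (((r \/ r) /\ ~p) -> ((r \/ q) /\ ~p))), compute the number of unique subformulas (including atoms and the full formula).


Formula: (~~(r \/ p) -> (((r \/ r) /\ ~p) -> ((r \/ q) /\ ~p)))
Subformulas found:
  1. q
  2. r
  3. p
  4. ~p
  5. (r \/ r)
  6. (r \/ q)
  7. (r \/ p)
  8. ~(r \/ p)
  9. ~~(r \/ p)
  10. ((r \/ r) /\ ~p)
  11. ((r \/ q) /\ ~p)
  12. (((r \/ r) /\ ~p) -> ((r \/ q) /\ ~p))
  13. (~~(r \/ p) -> (((r \/ r) /\ ~p) -> ((r \/ q) /\ ~p)))
Total distinct subformulas = 13

13


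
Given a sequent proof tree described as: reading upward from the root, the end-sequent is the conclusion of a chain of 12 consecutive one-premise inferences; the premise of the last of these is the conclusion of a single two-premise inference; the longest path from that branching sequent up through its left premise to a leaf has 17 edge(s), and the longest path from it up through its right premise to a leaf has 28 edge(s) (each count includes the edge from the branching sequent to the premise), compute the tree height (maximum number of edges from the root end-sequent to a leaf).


Longest path through the left premise: 17 edges (measured from the branching sequent)
Longest path through the right premise: 28 edges
Height of the subtree rooted at the branching sequent: max(17, 28) = 28
The branching sequent sits 12 edges above the root (the chain of one-premise inferences), so height = 28 + 12 = 40

40


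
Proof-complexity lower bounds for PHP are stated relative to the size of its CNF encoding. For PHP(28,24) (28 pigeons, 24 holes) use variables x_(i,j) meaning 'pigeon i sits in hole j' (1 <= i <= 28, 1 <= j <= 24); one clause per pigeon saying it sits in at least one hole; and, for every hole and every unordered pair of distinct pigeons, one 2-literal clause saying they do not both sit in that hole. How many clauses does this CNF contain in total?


PHP(28,24): 28 pigeons, 24 holes, 28*24 = 672 variables.
- pigeon clauses: one per pigeon -> 28 clauses
- hole clauses: 24 holes * C(28,2) = 24 * 378 -> 9072 clauses
Total clauses = 28 + 9072 = 9100

9100


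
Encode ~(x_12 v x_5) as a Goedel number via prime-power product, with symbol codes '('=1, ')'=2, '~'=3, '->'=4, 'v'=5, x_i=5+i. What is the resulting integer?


Formula: ~(x_12 v x_5)
Symbol codes: [3, 1, 17, 5, 10, 2]
Primes: [2, 3, 5, 7, 11, 13]
p_1^3 = 2^3 = 8
p_2^1 = 3^1 = 3
p_3^17 = 5^17 = 762939453125
p_4^5 = 7^5 = 16807
p_5^10 = 11^10 = 25937424601
p_6^2 = 13^2 = 169
Product = 1348978635872720635986328125000

1348978635872720635986328125000


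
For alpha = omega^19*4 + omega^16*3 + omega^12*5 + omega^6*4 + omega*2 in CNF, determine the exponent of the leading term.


CNF: omega^19*4 + omega^16*3 + omega^12*5 + omega^6*4 + omega*2
The leading term is omega^19*4, which has exponent 19.

19


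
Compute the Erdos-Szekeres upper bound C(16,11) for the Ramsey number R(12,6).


R(12,6) <= C(12+6-2, 12-1) = C(16, 11)
C(16, 11) = 16! / (11! * 5!)
= 4368

4368


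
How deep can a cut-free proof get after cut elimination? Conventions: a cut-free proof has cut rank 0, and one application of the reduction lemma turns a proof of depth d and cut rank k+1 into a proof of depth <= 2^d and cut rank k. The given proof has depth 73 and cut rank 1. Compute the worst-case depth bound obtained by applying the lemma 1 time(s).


Each rank reduction sends depth d to at most 2^d; cut rank r needs r reductions.
2_0(73) = 73
2_1(73) = 2^73 = 9444732965739290427392
Cut-free depth bound = 9444732965739290427392

9444732965739290427392


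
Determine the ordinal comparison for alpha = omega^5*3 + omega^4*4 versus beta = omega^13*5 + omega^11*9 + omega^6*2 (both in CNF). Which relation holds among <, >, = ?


Compare term by term from highest exponent:
alpha = omega^5*3 + omega^4*4
beta = omega^13*5 + omega^11*9 + omega^6*2
Term 1: alpha has omega^5*3, beta has omega^13*5
Term 2: alpha has omega^4*4, beta has omega^11*9
Term 3: alpha has omega^0*0, beta has omega^6*2
Result: alpha < beta

alpha < beta


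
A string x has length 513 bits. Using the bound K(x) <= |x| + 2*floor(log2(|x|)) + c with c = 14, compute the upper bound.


floor(log2(513)) = 9
2 * 9 = 18
K(x) <= 513 + 18 + 14 = 545

545


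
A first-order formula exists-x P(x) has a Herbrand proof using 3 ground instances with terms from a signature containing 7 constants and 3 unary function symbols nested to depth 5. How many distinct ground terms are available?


Herbrand terms by depth:
Depth 0: 7 constants
Depth 1: 21 new terms (running total: 28)
Depth 2: 63 new terms (running total: 91)
Depth 3: 189 new terms (running total: 280)
Depth 4: 567 new terms (running total: 847)
Depth 5: 1701 new terms (running total: 2548)
Total distinct ground terms = 2548

2548


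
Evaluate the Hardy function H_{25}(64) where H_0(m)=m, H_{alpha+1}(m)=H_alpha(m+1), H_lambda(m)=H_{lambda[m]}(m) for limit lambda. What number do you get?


H_25(64):
For finite ordinals k, H_k(n) = n + k (each successor step adds 1).
H_25(64) = 64 + 25 = 89

89


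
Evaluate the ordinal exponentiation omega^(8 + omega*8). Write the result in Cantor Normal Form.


omega^(8 + omega*8):
In ordinal addition a term is absorbed by a following term of strictly larger exponent: 0 < 1, so 8 + omega*8 = omega*8.
omega raised to a CNF ordinal is a single CNF term: Result = omega^(omega*8)

omega^(omega*8)


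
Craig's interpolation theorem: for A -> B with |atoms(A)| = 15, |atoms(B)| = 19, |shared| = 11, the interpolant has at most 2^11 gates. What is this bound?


Shared atoms = 11
Craig interpolant size bound = 2^11
= 2048

2048


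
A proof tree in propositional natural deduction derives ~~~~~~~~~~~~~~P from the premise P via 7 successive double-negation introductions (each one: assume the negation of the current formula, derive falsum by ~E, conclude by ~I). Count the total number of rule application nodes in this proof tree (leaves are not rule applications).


Each double-negation introduction (from C infer ~~C) uses 2 inference nodes: one ~E (C and ~C give falsum) and one ~I (discharge ~C).
7 double negations = 7 * 2 = 14 inference nodes.

14


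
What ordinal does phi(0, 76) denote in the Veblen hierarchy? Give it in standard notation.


phi(0, 76):
phi(0, beta) = omega^beta by definition.
phi(0, 76) = omega^76

omega^76


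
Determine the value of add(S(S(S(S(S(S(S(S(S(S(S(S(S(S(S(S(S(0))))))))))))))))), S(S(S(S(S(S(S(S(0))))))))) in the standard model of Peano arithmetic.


add(S^17(0), S^8(0)):
S^17(0) = 17
S^8(0) = 8
17 + 8 = 25

25


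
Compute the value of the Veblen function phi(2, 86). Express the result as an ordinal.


phi(2, 86):
phi(2, beta) = zeta_beta (the beta-th zeta number, fixed point of epsilon).
phi(2, 86) = zeta_86

zeta_86


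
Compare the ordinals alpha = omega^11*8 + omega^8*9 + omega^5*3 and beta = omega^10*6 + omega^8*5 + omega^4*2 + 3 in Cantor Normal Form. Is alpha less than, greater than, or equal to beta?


Compare term by term from highest exponent:
alpha = omega^11*8 + omega^8*9 + omega^5*3
beta = omega^10*6 + omega^8*5 + omega^4*2 + 3
Term 1: alpha has omega^11*8, beta has omega^10*6
Term 2: alpha has omega^8*9, beta has omega^8*5
Term 3: alpha has omega^5*3, beta has omega^4*2
Term 4: alpha has omega^0*0, beta has omega^0*3
Result: alpha > beta

alpha > beta


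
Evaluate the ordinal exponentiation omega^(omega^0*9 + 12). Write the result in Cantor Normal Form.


omega^(omega^0*9 + 12):
omega^0 = 1, so the exponent is 9 + 12 = 21 (finite ordinal addition).
Result = omega^21, already a single CNF term.

omega^21


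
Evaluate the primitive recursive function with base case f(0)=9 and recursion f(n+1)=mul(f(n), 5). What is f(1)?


f(0) = 9
f(1) = mul(f(0), 5) = mul(9, 5) = 45


45


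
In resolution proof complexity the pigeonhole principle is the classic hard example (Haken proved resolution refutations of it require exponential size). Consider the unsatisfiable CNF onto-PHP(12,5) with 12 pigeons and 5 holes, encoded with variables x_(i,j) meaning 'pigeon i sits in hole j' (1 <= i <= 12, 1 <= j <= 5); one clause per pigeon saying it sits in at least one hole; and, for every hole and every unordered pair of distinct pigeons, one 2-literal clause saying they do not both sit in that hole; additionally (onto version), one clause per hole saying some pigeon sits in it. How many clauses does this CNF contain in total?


onto-PHP(12,5): 12 pigeons, 5 holes, 12*5 = 60 variables.
- pigeon clauses: one per pigeon -> 12 clauses
- hole clauses: 5 holes * C(12,2) = 5 * 66 -> 330 clauses
- onto clauses: one per hole -> 5 clauses
Total clauses = 12 + 330 + 5 = 347

347


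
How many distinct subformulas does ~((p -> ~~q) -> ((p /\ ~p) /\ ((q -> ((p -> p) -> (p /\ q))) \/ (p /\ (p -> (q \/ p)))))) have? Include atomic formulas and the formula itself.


Formula: ~((p -> ~~q) -> ((p /\ ~p) /\ ((q -> ((p -> p) -> (p /\ q))) \/ (p /\ (p -> (q \/ p))))))
Subformulas found:
  1. q
  2. p
  3. ~p
  4. ~q
  5. ~~q
  6. (q \/ p)
  7. (p /\ q)
  8. (p -> p)
  9. (p /\ ~p)
  10. (p -> ~~q)
  11. (p -> (q \/ p))
  12. ((p -> p) -> (p /\ q))
  13. (p /\ (p -> (q \/ p)))
  14. (q -> ((p -> p) -> (p /\ q)))
  15. ((q -> ((p -> p) -> (p /\ q))) \/ (p /\ (p -> (q \/ p))))
  16. ((p /\ ~p) /\ ((q -> ((p -> p) -> (p /\ q))) \/ (p /\ (p -> (q \/ p)))))
  17. ((p -> ~~q) -> ((p /\ ~p) /\ ((q -> ((p -> p) -> (p /\ q))) \/ (p /\ (p -> (q \/ p))))))
  18. ~((p -> ~~q) -> ((p /\ ~p) /\ ((q -> ((p -> p) -> (p /\ q))) \/ (p /\ (p -> (q \/ p))))))
Total distinct subformulas = 18

18


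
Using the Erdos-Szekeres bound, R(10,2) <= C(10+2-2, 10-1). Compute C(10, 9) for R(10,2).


R(10,2) <= C(10+2-2, 10-1) = C(10, 9)
C(10, 9) = 10! / (9! * 1!)
= 10

10


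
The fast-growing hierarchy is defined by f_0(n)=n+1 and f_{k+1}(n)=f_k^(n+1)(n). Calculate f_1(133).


f_1(133) = f_0^134(133)
f_0 adds 1 each time, applied 134 times.
f_1(133) = 133 + 134 = 267

267


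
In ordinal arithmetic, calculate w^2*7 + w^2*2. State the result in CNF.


Ordinal addition w^2*7 + w^2*2:
Both terms have the same exponent 2.
w^e*c + w^e*d = w^e*(c+d).
Result = w^2*(7+2) = w^2*9

w^2*9


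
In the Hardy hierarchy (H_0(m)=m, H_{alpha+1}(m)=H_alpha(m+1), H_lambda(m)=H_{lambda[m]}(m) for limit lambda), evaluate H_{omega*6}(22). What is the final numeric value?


H_{omega*6}(22):
For the Hardy hierarchy, H_{omega*k}(n) = 2^k * n.
2^6 = 64.
64 * 22 = 1408

1408


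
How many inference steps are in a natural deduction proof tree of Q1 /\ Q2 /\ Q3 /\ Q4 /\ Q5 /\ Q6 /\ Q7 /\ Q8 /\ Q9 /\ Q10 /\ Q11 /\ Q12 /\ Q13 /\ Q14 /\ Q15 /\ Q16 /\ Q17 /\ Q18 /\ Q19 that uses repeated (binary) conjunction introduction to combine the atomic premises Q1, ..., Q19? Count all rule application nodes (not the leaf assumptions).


The target conjunction has 19 conjuncts, i.e. 18 binary /\ connectives.
Each conjunction-intro joins two pieces, so 19 atoms require 19-1 = 18 applications.
Total inference nodes = 18

18


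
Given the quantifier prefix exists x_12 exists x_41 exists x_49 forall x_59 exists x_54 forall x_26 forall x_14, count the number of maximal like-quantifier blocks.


Alternations = 3.
Blocks = alternations + 1 = 4

4


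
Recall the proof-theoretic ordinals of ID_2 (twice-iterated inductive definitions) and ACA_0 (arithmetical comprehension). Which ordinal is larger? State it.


Proof-theoretic ordinal of ID_2 (twice-iterated inductive definitions): psi_0(epsilon_{Omega_2+1})
Proof-theoretic ordinal of ACA_0 (arithmetical comprehension): epsilon_0
Comparing: epsilon_0 < psi_0(epsilon_{Omega_2+1}).
The larger ordinal is psi_0(epsilon_{Omega_2+1}) (from ID_2 (twice-iterated inductive definitions)).

psi_0(epsilon_{Omega_2+1})


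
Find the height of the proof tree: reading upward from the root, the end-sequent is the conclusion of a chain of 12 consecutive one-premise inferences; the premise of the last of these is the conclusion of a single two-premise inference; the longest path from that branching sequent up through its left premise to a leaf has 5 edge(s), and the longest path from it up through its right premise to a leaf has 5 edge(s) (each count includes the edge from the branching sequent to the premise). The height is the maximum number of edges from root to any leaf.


Longest path through the left premise: 5 edges (measured from the branching sequent)
Longest path through the right premise: 5 edges
Height of the subtree rooted at the branching sequent: max(5, 5) = 5
The branching sequent sits 12 edges above the root (the chain of one-premise inferences), so height = 5 + 12 = 17

17


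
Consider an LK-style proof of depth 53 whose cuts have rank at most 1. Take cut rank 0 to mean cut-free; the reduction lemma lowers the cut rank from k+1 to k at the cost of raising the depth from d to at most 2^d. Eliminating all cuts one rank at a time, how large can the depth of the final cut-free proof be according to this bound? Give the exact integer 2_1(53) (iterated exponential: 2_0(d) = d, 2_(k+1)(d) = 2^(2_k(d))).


Each rank reduction sends depth d to at most 2^d; cut rank r needs r reductions.
2_0(53) = 53
2_1(53) = 2^53 = 9007199254740992
Cut-free depth bound = 9007199254740992

9007199254740992


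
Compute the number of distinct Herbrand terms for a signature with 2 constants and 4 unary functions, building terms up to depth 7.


Herbrand terms by depth:
Depth 0: 2 constants
Depth 1: 8 new terms (running total: 10)
Depth 2: 32 new terms (running total: 42)
Depth 3: 128 new terms (running total: 170)
Depth 4: 512 new terms (running total: 682)
Depth 5: 2048 new terms (running total: 2730)
Depth 6: 8192 new terms (running total: 10922)
Depth 7: 32768 new terms (running total: 43690)
Total distinct ground terms = 43690

43690


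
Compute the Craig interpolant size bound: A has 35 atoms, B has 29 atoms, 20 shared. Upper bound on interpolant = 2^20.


Shared atoms = 20
Craig interpolant size bound = 2^20
= 1048576

1048576


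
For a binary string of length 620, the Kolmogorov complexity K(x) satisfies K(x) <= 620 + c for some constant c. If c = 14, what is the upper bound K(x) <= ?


K(x) <= |x| + c = 620 + 14 = 634

634


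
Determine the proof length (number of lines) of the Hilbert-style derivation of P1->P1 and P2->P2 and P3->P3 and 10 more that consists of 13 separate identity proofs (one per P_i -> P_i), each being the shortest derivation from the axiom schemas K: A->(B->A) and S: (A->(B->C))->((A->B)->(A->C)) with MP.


The shortest proof of A->A from K and S in the Hilbert calculus has exactly 5 lines:
(1) K instance A->((A->A)->A), (2) S instance, (3) MP on 1,2, (4) K instance A->(A->A), (5) MP on 3,4.
For 13 independent identities: 13 * 5 = 65 lines total.

65


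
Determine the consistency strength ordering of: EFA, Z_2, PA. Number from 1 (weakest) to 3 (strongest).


Ordering by consistency strength:
1. EFA
2. PA
3. Z_2


EFA=1, Z_2=3, PA=2


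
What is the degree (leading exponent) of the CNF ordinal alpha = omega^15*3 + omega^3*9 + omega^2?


CNF: omega^15*3 + omega^3*9 + omega^2
The leading term is omega^15*3, which has exponent 15.

15


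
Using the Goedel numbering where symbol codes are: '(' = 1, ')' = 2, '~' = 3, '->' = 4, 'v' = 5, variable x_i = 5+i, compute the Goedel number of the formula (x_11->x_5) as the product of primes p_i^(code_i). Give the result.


Formula: (x_11->x_5)
Symbol codes: [1, 16, 4, 10, 2]
Primes: [2, 3, 5, 7, 11]
p_1^1 = 2^1 = 2
p_2^16 = 3^16 = 43046721
p_3^4 = 5^4 = 625
p_4^10 = 7^10 = 282475249
p_5^2 = 11^2 = 121
Product = 1839144526507665011250

1839144526507665011250


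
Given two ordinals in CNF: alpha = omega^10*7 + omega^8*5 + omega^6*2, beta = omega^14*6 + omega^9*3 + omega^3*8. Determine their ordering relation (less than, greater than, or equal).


Compare term by term from highest exponent:
alpha = omega^10*7 + omega^8*5 + omega^6*2
beta = omega^14*6 + omega^9*3 + omega^3*8
Term 1: alpha has omega^10*7, beta has omega^14*6
Term 2: alpha has omega^8*5, beta has omega^9*3
Term 3: alpha has omega^6*2, beta has omega^3*8
Result: alpha < beta

alpha < beta


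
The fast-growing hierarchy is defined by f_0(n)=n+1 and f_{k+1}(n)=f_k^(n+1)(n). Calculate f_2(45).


f_2(45) = f_1^46(45)
f_1(m) = 2m + 1.
Iterating: f_1^k(n) = 2^k*(n+1) - 1.
f_2(45) = 2^46*(45+1) - 1 = 70368744177664*46 - 1 = 3236962232172543

3236962232172543


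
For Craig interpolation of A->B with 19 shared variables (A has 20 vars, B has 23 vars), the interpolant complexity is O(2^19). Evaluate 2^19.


Shared atoms = 19
Craig interpolant size bound = 2^19
= 524288

524288


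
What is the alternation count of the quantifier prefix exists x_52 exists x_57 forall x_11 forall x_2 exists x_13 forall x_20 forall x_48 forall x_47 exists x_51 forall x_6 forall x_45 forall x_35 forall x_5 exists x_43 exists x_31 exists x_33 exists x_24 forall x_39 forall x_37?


Walk the prefix and count type changes:
  position 1: exists -> exists
  position 2: exists -> forall <-- alternation
  position 3: forall -> forall
  position 4: forall -> exists <-- alternation
  position 5: exists -> forall <-- alternation
  position 6: forall -> forall
  position 7: forall -> forall
  position 8: forall -> exists <-- alternation
  position 9: exists -> forall <-- alternation
  position 10: forall -> forall
  position 11: forall -> forall
  position 12: forall -> forall
  position 13: forall -> exists <-- alternation
  position 14: exists -> exists
  position 15: exists -> exists
  position 16: exists -> exists
  position 17: exists -> forall <-- alternation
  position 18: forall -> forall
Total alternations = 7

7


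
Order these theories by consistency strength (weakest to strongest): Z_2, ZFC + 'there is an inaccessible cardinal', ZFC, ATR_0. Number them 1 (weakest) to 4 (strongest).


Ordering by consistency strength:
1. ATR_0
2. Z_2
3. ZFC
4. ZFC + 'there is an inaccessible cardinal'


Z_2=2, ZFC + 'there is an inaccessible cardinal'=4, ZFC=3, ATR_0=1


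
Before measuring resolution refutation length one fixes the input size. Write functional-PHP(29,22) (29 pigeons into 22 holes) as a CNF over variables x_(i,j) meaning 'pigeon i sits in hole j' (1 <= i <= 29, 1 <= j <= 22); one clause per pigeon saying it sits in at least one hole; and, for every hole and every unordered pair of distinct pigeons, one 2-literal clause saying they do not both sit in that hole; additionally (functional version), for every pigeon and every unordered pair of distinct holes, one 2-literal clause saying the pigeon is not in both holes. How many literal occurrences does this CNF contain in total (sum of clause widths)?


functional-PHP(29,22): 29 pigeons, 22 holes, 29*22 = 638 variables.
- pigeon clauses: one per pigeon -> 29 clauses of width 22 -> 638 literals
- hole clauses: 22 holes * C(29,2) = 22 * 406 -> 8932 clauses of width 2 -> 17864 literals
- functional clauses: 29 pigeons * C(22,2) = 29 * 231 -> 6699 clauses of width 2 -> 13398 literals
Total literal occurrences = 638 + 17864 + 13398 = 31900

31900


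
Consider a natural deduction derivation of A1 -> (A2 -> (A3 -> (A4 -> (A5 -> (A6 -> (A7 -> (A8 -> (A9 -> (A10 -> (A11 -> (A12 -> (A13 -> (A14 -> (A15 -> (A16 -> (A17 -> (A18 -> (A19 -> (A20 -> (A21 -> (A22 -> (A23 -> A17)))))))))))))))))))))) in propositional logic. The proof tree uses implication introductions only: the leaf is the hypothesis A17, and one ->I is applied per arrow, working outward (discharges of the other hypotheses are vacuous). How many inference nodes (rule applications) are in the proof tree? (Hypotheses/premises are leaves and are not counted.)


The formula has 23 arrows (->); its innermost consequent A17 is one of the antecedents,
so the proof starts from the hypothesis leaf A17 (not a rule application) and closes one arrow per ->I.
Building A1 -> (A2 -> (A3 -> (A4 -> (A5 -> (A6 -> (A7 -> (A8 -> (A9 -> (A10 -> (A11 -> (A12 -> (A13 -> (A14 -> (A15 -> (A16 -> (A17 -> (A18 -> (A19 -> (A20 -> (A21 -> (A22 -> (A23 -> A17)))))))))))))))))))))) therefore takes 23 nested implication introductions.
Total inference nodes = 23

23


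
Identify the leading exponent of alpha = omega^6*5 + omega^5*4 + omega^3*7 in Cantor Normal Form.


CNF: omega^6*5 + omega^5*4 + omega^3*7
The leading term is omega^6*5, which has exponent 6.

6


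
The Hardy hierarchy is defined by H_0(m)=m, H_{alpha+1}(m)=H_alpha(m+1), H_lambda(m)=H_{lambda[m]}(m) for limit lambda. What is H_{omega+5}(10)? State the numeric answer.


H_{omega+5}(10):
Unwind the 5 successor steps: H_{omega+5}(10) = H_omega(10+5) = H_omega(15).
H_omega(m) = H_m(m) = m + m = 2m.
Result = 2 * 15 = 30

30


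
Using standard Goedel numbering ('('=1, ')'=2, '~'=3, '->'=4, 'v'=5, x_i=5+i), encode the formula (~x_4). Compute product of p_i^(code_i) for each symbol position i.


Formula: (~x_4)
Symbol codes: [1, 3, 9, 2]
Primes: [2, 3, 5, 7]
p_1^1 = 2^1 = 2
p_2^3 = 3^3 = 27
p_3^9 = 5^9 = 1953125
p_4^2 = 7^2 = 49
Product = 5167968750

5167968750


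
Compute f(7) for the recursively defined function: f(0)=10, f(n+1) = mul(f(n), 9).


f(0) = 10
f(1) = mul(f(0), 9) = mul(10, 9) = 90
f(2) = mul(f(1), 9) = mul(90, 9) = 810
f(3) = mul(f(2), 9) = mul(810, 9) = 7290
f(4) = mul(f(3), 9) = mul(7290, 9) = 65610
f(5) = mul(f(4), 9) = mul(65610, 9) = 590490
f(6) = mul(f(5), 9) = mul(590490, 9) = 5314410
f(7) = mul(f(6), 9) = mul(5314410, 9) = 47829690


47829690


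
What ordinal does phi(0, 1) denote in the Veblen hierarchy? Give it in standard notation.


phi(0, 1):
phi(0, beta) = omega^beta by definition.
phi(0, 1) = omega^1

omega


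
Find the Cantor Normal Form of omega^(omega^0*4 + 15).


omega^(omega^0*4 + 15):
omega^0 = 1, so the exponent is 4 + 15 = 19 (finite ordinal addition).
Result = omega^19, already a single CNF term.

omega^19


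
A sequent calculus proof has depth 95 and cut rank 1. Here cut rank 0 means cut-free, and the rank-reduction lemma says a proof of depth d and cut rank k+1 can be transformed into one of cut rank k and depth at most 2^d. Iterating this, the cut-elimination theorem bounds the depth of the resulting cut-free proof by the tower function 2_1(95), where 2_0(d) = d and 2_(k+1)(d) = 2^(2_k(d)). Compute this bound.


Each rank reduction sends depth d to at most 2^d; cut rank r needs r reductions.
2_0(95) = 95
2_1(95) = 2^95 = 39614081257132168796771975168
Cut-free depth bound = 39614081257132168796771975168

39614081257132168796771975168


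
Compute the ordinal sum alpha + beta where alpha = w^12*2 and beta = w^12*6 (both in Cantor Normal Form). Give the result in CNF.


Ordinal addition w^12*2 + w^12*6:
Both terms have the same exponent 12.
w^e*c + w^e*d = w^e*(c+d).
Result = w^12*(2+6) = w^12*8

w^12*8


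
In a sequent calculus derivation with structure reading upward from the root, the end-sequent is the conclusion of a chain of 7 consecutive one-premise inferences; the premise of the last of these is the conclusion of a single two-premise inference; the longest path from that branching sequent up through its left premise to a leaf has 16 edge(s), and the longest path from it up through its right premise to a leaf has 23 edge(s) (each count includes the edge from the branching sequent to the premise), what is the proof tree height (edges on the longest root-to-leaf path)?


Longest path through the left premise: 16 edges (measured from the branching sequent)
Longest path through the right premise: 23 edges
Height of the subtree rooted at the branching sequent: max(16, 23) = 23
The branching sequent sits 7 edges above the root (the chain of one-premise inferences), so height = 23 + 7 = 30

30


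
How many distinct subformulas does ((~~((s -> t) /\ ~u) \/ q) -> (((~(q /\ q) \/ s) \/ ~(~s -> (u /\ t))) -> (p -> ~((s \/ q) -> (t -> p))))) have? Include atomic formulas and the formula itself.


Formula: ((~~((s -> t) /\ ~u) \/ q) -> (((~(q /\ q) \/ s) \/ ~(~s -> (u /\ t))) -> (p -> ~((s \/ q) -> (t -> p)))))
Subformulas found:
  1. q
  2. u
  3. s
  4. t
  5. p
  6. ~u
  7. ~s
  8. (q /\ q)
  9. (u /\ t)
  10. (s -> t)
  11. (s \/ q)
  12. (t -> p)
  13. ~(q /\ q)
  14. ((s -> t) /\ ~u)
  15. (~(q /\ q) \/ s)
  16. (~s -> (u /\ t))
  17. ~(~s -> (u /\ t))
  18. ~((s -> t) /\ ~u)
  19. ~~((s -> t) /\ ~u)
  20. ((s \/ q) -> (t -> p))
  21. ~((s \/ q) -> (t -> p))
  22. (~~((s -> t) /\ ~u) \/ q)
  23. (p -> ~((s \/ q) -> (t -> p)))
  24. ((~(q /\ q) \/ s) \/ ~(~s -> (u /\ t)))
  25. (((~(q /\ q) \/ s) \/ ~(~s -> (u /\ t))) -> (p -> ~((s \/ q) -> (t -> p))))
  26. ((~~((s -> t) /\ ~u) \/ q) -> (((~(q /\ q) \/ s) \/ ~(~s -> (u /\ t))) -> (p -> ~((s \/ q) -> (t -> p)))))
Total distinct subformulas = 26

26


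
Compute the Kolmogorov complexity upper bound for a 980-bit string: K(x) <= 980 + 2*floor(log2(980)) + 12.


floor(log2(980)) = 9
2 * 9 = 18
K(x) <= 980 + 18 + 12 = 1010

1010


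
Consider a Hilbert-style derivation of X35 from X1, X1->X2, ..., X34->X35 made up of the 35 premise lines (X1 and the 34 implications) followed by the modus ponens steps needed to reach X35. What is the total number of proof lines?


We have 35 premise lines: X1 and 34 implications.
Each implication is detached once by MP, giving 34 MP lines.
35 premise lines + 34 MP lines = 69 total lines.

69


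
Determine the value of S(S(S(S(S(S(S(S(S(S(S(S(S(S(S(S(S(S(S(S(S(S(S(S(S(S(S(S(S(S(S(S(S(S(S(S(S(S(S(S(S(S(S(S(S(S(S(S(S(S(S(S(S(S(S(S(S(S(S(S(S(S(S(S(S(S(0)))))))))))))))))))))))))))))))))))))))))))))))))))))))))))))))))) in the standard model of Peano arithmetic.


Counting successors applied to 0:
66 applications of S to 0 = 66

66


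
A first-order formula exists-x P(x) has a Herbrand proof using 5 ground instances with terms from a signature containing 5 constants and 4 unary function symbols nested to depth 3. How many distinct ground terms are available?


Herbrand terms by depth:
Depth 0: 5 constants
Depth 1: 20 new terms (running total: 25)
Depth 2: 80 new terms (running total: 105)
Depth 3: 320 new terms (running total: 425)
Total distinct ground terms = 425

425


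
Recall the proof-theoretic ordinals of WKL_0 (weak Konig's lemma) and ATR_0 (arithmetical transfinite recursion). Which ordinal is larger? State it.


Proof-theoretic ordinal of WKL_0 (weak Konig's lemma): omega^omega
Proof-theoretic ordinal of ATR_0 (arithmetical transfinite recursion): Gamma_0
Comparing: omega^omega < Gamma_0.
The larger ordinal is Gamma_0 (from ATR_0 (arithmetical transfinite recursion)).

Gamma_0


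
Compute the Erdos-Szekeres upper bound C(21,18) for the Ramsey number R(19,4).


R(19,4) <= C(19+4-2, 19-1) = C(21, 18)
C(21, 18) = 21! / (18! * 3!)
= 1330

1330


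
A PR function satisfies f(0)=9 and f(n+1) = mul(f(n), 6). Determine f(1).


f(0) = 9
f(1) = mul(f(0), 6) = mul(9, 6) = 54


54


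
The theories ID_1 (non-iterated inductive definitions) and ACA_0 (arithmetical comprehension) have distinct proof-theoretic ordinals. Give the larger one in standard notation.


Proof-theoretic ordinal of ID_1 (non-iterated inductive definitions): psi_0(epsilon_{Omega+1})
Proof-theoretic ordinal of ACA_0 (arithmetical comprehension): epsilon_0
Comparing: epsilon_0 < psi_0(epsilon_{Omega+1}).
The larger ordinal is psi_0(epsilon_{Omega+1}) (from ID_1 (non-iterated inductive definitions)).

psi_0(epsilon_{Omega+1})


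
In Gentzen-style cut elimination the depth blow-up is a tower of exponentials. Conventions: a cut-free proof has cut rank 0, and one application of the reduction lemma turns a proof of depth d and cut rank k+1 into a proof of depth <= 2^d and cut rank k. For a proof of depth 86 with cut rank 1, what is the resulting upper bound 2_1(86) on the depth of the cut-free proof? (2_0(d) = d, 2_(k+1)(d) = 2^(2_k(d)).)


Each rank reduction sends depth d to at most 2^d; cut rank r needs r reductions.
2_0(86) = 86
2_1(86) = 2^86 = 77371252455336267181195264
Cut-free depth bound = 77371252455336267181195264

77371252455336267181195264


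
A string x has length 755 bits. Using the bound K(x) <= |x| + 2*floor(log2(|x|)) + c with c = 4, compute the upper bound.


floor(log2(755)) = 9
2 * 9 = 18
K(x) <= 755 + 18 + 4 = 777

777


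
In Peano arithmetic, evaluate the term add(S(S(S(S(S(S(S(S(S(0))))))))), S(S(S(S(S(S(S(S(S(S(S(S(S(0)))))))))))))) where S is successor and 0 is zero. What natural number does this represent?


add(S^9(0), S^13(0)):
S^9(0) = 9
S^13(0) = 13
9 + 13 = 22

22


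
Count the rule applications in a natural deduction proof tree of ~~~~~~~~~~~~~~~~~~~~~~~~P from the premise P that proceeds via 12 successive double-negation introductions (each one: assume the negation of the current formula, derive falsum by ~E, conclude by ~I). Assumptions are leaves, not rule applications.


Each double-negation introduction (from C infer ~~C) uses 2 inference nodes: one ~E (C and ~C give falsum) and one ~I (discharge ~C).
12 double negations = 12 * 2 = 24 inference nodes.

24


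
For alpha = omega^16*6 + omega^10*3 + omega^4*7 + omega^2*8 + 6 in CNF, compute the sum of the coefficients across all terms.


CNF: omega^16*6 + omega^10*3 + omega^4*7 + omega^2*8 + 6
Coefficients: 6 + 3 + 7 + 8 + 6 = 30

30


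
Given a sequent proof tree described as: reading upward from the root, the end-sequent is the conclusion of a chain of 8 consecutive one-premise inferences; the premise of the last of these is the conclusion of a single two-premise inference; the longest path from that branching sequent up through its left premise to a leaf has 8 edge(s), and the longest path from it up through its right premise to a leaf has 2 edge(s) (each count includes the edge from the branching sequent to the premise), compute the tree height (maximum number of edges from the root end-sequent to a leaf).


Longest path through the left premise: 8 edges (measured from the branching sequent)
Longest path through the right premise: 2 edges
Height of the subtree rooted at the branching sequent: max(8, 2) = 8
The branching sequent sits 8 edges above the root (the chain of one-premise inferences), so height = 8 + 8 = 16

16


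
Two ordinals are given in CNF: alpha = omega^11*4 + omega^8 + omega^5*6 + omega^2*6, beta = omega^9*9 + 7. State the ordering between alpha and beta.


Compare term by term from highest exponent:
alpha = omega^11*4 + omega^8 + omega^5*6 + omega^2*6
beta = omega^9*9 + 7
Term 1: alpha has omega^11*4, beta has omega^9*9
Term 2: alpha has omega^8*1, beta has omega^0*7
Term 3: alpha has omega^5*6, beta has omega^0*0
Term 4: alpha has omega^2*6, beta has omega^0*0
Result: alpha > beta

alpha > beta


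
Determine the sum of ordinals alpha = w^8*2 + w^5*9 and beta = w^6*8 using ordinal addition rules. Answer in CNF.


Ordinal addition (w^8*2 + w^5*9) + w^6*8:
alpha's leading term has exponent 8 > beta's exponent 6, so it survives.
alpha's tail term has exponent 5 < beta's exponent 6, so it is absorbed by beta.
In ordinal addition, any term followed by a strictly larger-exponent term is absorbed.
Result = w^8*2 + w^6*8

w^8*2 + w^6*8


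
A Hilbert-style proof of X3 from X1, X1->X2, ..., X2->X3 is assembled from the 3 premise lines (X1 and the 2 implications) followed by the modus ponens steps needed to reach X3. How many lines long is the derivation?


We have 3 premise lines: X1 and 2 implications.
Each implication is detached once by MP, giving 2 MP lines.
3 premise lines + 2 MP lines = 5 total lines.

5


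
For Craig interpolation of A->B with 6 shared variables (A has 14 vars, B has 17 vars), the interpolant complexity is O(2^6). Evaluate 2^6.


Shared atoms = 6
Craig interpolant size bound = 2^6
= 64

64


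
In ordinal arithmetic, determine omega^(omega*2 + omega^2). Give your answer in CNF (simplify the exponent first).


omega^(omega*2 + omega^2):
In ordinal addition a term is absorbed by a following term of strictly larger exponent: 1 < 2, so omega*2 + omega^2 = omega^2.
omega raised to a CNF ordinal is a single CNF term: Result = omega^(omega^2)

omega^(omega^2)


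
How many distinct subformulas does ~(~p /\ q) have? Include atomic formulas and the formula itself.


Formula: ~(~p /\ q)
Subformulas found:
  1. q
  2. p
  3. ~p
  4. (~p /\ q)
  5. ~(~p /\ q)
Total distinct subformulas = 5

5
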